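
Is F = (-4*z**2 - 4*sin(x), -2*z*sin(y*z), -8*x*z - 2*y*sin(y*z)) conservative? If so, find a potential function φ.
Yes, F is conservative. φ = -4*x*z**2 + 4*cos(x) + 2*cos(y*z)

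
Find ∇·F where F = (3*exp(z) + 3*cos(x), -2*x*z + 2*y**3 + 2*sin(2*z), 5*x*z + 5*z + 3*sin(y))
5*x + 6*y**2 - 3*sin(x) + 5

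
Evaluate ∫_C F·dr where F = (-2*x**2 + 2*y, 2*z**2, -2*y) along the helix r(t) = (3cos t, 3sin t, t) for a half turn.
24 - 21*pi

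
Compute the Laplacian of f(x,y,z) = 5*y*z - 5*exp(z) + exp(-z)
-5*exp(z) + exp(-z)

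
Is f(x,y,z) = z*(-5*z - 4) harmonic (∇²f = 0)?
No, ∇²f = -10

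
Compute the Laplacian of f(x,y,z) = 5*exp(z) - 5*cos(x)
5*exp(z) + 5*cos(x)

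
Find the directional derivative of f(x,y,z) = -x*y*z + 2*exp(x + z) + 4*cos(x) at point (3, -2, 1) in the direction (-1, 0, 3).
2*sqrt(10)*(sin(3) + 4 + exp(4))/5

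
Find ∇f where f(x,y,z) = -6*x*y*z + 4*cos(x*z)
(-2*z*(3*y + 2*sin(x*z)), -6*x*z, -2*x*(3*y + 2*sin(x*z)))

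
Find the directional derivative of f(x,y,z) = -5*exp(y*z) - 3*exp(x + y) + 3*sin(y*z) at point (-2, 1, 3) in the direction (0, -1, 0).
3*exp(-1) - 9*cos(3) + 15*exp(3)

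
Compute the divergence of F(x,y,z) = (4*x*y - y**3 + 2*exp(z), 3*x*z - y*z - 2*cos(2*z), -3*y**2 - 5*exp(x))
4*y - z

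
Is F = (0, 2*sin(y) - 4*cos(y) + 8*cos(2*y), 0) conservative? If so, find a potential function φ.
Yes, F is conservative. φ = -4*sin(y) + 4*sin(2*y) - 2*cos(y)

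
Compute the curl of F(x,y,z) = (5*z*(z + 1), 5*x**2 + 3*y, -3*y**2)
(-6*y, 10*z + 5, 10*x)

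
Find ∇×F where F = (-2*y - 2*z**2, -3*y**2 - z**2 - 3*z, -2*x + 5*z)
(2*z + 3, 2 - 4*z, 2)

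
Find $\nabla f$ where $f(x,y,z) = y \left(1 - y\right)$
(0, 1 - 2*y, 0)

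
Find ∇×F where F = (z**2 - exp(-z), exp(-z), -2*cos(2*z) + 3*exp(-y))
(exp(-z) - 3*exp(-y), 2*z + exp(-z), 0)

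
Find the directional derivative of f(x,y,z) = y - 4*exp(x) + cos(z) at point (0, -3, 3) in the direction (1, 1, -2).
sqrt(6)*(-3 + 2*sin(3))/6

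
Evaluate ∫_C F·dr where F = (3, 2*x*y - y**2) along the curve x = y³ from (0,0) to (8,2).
512/15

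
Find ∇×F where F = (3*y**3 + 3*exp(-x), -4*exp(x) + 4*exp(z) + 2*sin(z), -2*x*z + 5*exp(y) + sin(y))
(5*exp(y) - 4*exp(z) + cos(y) - 2*cos(z), 2*z, -9*y**2 - 4*exp(x))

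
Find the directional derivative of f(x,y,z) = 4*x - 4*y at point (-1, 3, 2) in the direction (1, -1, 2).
4*sqrt(6)/3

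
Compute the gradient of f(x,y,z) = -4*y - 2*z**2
(0, -4, -4*z)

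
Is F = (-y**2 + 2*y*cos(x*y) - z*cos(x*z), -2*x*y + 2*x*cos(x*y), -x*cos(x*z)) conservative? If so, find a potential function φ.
Yes, F is conservative. φ = -x*y**2 + 2*sin(x*y) - sin(x*z)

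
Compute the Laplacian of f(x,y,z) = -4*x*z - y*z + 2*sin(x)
-2*sin(x)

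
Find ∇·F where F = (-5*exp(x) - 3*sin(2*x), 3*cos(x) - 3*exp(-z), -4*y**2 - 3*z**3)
-9*z**2 - 5*exp(x) - 6*cos(2*x)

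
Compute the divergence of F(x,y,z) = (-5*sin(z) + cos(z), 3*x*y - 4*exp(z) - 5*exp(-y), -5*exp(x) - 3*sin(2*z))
3*x - 6*cos(2*z) + 5*exp(-y)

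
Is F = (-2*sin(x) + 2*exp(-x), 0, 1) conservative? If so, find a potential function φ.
Yes, F is conservative. φ = z + 2*cos(x) - 2*exp(-x)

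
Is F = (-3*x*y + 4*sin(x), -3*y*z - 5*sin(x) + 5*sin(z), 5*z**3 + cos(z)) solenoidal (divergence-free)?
No, ∇·F = -3*y + 15*z**2 - 3*z - sin(z) + 4*cos(x)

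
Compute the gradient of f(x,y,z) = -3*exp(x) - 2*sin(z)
(-3*exp(x), 0, -2*cos(z))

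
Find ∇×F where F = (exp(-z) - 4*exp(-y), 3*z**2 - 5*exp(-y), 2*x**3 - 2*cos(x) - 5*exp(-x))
(-6*z, -6*x**2 - 2*sin(x) - exp(-z) - 5*exp(-x), -4*exp(-y))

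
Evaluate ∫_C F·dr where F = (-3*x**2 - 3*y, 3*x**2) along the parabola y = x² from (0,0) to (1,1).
-1/2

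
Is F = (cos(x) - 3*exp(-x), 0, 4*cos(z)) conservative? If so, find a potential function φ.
Yes, F is conservative. φ = sin(x) + 4*sin(z) + 3*exp(-x)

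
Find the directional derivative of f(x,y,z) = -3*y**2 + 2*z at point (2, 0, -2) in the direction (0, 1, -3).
-3*sqrt(10)/5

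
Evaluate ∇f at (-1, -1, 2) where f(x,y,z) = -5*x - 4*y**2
(-5, 8, 0)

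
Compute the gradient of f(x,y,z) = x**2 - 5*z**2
(2*x, 0, -10*z)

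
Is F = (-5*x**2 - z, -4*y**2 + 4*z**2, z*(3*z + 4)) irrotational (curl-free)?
No, ∇×F = (-8*z, -1, 0)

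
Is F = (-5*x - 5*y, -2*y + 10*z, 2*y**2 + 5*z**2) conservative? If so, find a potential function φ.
No, ∇×F = (4*y - 10, 0, 5) ≠ 0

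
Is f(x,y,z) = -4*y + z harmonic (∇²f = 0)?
Yes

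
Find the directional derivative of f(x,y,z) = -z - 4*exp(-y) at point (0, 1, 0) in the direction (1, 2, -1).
sqrt(6)*(E + 8)*exp(-1)/6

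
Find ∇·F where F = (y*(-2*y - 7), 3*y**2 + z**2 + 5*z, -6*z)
6*y - 6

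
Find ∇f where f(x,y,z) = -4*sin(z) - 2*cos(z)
(0, 0, 2*sin(z) - 4*cos(z))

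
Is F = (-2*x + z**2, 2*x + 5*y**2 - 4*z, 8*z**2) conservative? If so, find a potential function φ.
No, ∇×F = (4, 2*z, 2) ≠ 0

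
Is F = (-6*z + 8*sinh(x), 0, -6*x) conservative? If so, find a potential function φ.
Yes, F is conservative. φ = -6*x*z + 8*cosh(x)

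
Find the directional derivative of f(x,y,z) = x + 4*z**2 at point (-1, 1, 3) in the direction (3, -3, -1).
-21*sqrt(19)/19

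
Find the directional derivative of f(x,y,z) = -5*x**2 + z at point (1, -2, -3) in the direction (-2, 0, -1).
19*sqrt(5)/5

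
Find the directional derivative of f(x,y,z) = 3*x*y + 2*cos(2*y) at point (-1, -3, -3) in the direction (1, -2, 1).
-sqrt(6)*(8*sin(6) + 3)/6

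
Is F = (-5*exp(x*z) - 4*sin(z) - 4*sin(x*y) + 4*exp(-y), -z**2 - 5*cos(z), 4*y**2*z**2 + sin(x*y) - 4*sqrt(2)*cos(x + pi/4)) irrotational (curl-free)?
No, ∇×F = (x*cos(x*y) + 8*y*z**2 + 2*z - 5*sin(z), -5*x*exp(x*z) - y*cos(x*y) - 4*sqrt(2)*sin(x + pi/4) - 4*cos(z), 4*x*cos(x*y) + 4*exp(-y))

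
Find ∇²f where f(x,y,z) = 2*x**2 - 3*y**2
-2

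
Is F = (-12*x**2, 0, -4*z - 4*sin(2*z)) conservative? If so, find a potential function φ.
Yes, F is conservative. φ = -4*x**3 - 2*z**2 + 2*cos(2*z)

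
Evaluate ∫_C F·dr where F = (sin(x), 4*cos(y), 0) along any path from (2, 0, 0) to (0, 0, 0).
-1 + cos(2)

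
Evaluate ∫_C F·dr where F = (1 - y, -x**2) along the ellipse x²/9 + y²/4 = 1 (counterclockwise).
6*pi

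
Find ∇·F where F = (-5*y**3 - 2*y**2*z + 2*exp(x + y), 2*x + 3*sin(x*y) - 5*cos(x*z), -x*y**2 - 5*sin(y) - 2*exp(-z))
3*x*cos(x*y) + 2*exp(x + y) + 2*exp(-z)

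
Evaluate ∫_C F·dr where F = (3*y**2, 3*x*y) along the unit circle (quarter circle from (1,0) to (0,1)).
-1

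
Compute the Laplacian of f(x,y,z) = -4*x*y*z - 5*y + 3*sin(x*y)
-3*(x**2 + y**2)*sin(x*y)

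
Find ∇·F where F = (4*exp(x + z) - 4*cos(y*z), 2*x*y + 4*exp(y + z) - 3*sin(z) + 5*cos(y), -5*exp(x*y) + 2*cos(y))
2*x + 4*exp(x + z) + 4*exp(y + z) - 5*sin(y)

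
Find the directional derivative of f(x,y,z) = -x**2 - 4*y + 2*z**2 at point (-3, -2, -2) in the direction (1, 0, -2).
22*sqrt(5)/5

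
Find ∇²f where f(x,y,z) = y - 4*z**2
-8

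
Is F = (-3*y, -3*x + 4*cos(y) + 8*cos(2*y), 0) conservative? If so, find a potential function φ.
Yes, F is conservative. φ = -3*x*y + 4*sin(y) + 4*sin(2*y)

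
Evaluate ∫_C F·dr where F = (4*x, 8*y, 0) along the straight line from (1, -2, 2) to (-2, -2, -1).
6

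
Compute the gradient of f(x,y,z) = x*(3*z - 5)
(3*z - 5, 0, 3*x)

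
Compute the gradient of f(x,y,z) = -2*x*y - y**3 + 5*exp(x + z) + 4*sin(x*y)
(4*y*cos(x*y) - 2*y + 5*exp(x + z), 4*x*cos(x*y) - 2*x - 3*y**2, 5*exp(x + z))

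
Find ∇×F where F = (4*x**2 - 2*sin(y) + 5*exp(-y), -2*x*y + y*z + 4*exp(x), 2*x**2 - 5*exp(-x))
(-y, -4*x - 5*exp(-x), -2*y + 4*exp(x) + 2*cos(y) + 5*exp(-y))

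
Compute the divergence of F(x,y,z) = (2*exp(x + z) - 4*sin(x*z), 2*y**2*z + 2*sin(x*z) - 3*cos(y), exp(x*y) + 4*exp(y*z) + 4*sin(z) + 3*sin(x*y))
4*y*z + 4*y*exp(y*z) - 4*z*cos(x*z) + 2*exp(x + z) + 3*sin(y) + 4*cos(z)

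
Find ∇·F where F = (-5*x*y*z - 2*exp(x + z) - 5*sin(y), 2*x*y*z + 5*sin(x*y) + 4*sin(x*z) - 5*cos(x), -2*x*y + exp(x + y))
2*x*z + 5*x*cos(x*y) - 5*y*z - 2*exp(x + z)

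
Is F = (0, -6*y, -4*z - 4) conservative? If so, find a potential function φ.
Yes, F is conservative. φ = -3*y**2 - 2*z**2 - 4*z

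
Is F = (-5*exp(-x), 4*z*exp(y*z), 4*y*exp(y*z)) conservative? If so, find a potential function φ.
Yes, F is conservative. φ = 4*exp(y*z) + 5*exp(-x)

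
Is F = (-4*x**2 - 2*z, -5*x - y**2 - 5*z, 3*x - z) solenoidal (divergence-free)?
No, ∇·F = -8*x - 2*y - 1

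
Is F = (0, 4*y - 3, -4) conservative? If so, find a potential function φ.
Yes, F is conservative. φ = 2*y**2 - 3*y - 4*z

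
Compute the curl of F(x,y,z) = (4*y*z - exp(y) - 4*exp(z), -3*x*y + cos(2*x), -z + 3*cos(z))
(0, 4*y - 4*exp(z), -3*y - 4*z + exp(y) - 2*sin(2*x))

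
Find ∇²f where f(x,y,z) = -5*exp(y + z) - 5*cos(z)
-10*exp(y + z) + 5*cos(z)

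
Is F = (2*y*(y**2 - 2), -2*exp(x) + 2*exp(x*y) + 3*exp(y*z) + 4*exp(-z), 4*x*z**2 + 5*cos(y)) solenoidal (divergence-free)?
No, ∇·F = 8*x*z + 2*x*exp(x*y) + 3*z*exp(y*z)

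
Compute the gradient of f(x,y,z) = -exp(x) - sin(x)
(-exp(x) - cos(x), 0, 0)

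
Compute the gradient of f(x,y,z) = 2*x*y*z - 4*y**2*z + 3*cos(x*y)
(y*(2*z - 3*sin(x*y)), 2*x*z - 3*x*sin(x*y) - 8*y*z, 2*y*(x - 2*y))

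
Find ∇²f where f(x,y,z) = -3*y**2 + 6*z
-6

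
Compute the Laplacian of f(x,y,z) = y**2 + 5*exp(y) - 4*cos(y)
5*exp(y) + 4*cos(y) + 2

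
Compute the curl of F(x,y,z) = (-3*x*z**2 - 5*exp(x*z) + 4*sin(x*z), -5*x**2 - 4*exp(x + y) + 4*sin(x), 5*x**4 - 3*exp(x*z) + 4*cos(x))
(0, -20*x**3 - 6*x*z - 5*x*exp(x*z) + 4*x*cos(x*z) + 3*z*exp(x*z) + 4*sin(x), -10*x - 4*exp(x + y) + 4*cos(x))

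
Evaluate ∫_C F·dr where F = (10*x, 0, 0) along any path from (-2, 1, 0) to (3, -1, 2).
25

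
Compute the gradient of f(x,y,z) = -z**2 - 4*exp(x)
(-4*exp(x), 0, -2*z)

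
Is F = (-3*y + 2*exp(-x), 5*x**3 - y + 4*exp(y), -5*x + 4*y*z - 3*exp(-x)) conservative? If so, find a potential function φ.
No, ∇×F = (4*z, 5 - 3*exp(-x), 15*x**2 + 3) ≠ 0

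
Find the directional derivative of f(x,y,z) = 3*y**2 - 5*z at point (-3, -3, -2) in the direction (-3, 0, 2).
-10*sqrt(13)/13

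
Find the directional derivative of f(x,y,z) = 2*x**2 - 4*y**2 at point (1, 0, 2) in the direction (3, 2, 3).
6*sqrt(22)/11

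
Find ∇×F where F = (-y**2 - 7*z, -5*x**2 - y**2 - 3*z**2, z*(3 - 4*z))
(6*z, -7, -10*x + 2*y)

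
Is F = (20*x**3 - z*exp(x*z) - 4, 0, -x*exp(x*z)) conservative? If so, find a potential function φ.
Yes, F is conservative. φ = 5*x**4 - 4*x - exp(x*z)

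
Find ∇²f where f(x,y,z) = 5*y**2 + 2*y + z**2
12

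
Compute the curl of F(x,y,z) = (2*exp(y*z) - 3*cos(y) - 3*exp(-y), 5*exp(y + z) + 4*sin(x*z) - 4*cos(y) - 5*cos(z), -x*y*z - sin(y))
(-x*z - 4*x*cos(x*z) - 5*exp(y + z) - 5*sin(z) - cos(y), y*(z + 2*exp(y*z)), -2*z*exp(y*z) + 4*z*cos(x*z) - 3*sin(y) - 3*exp(-y))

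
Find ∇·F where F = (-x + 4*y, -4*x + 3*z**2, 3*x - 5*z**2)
-10*z - 1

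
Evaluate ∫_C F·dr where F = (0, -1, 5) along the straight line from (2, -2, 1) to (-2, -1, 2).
4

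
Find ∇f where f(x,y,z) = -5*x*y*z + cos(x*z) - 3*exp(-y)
(-z*(5*y + sin(x*z)), -5*x*z + 3*exp(-y), -x*(5*y + sin(x*z)))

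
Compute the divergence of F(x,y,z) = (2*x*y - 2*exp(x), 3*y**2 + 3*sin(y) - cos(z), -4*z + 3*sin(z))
8*y - 2*exp(x) + 3*cos(y) + 3*cos(z) - 4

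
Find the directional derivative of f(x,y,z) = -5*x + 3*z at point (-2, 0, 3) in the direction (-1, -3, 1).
8*sqrt(11)/11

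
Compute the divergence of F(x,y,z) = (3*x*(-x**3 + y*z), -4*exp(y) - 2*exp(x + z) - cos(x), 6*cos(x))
-12*x**3 + 3*y*z - 4*exp(y)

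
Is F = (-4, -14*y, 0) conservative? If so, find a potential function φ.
Yes, F is conservative. φ = -4*x - 7*y**2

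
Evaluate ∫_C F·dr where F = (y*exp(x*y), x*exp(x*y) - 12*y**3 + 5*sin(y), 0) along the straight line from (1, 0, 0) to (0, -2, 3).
-43 - 5*cos(2)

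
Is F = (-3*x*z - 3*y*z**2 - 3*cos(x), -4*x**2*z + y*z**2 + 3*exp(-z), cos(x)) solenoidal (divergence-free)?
No, ∇·F = z**2 - 3*z + 3*sin(x)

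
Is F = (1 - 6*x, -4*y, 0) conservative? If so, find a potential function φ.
Yes, F is conservative. φ = -3*x**2 + x - 2*y**2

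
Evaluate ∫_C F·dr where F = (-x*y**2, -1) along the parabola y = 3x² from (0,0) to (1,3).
-9/2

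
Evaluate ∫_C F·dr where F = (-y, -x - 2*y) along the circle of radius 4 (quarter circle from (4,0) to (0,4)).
-16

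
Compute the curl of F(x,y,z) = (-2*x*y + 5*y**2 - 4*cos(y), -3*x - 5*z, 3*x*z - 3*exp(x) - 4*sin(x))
(5, -3*z + 3*exp(x) + 4*cos(x), 2*x - 10*y - 4*sin(y) - 3)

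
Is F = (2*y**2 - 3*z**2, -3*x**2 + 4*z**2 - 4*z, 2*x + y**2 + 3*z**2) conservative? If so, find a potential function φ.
No, ∇×F = (2*y - 8*z + 4, -6*z - 2, -6*x - 4*y) ≠ 0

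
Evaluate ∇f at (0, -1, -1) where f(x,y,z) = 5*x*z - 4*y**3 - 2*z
(-5, -12, -2)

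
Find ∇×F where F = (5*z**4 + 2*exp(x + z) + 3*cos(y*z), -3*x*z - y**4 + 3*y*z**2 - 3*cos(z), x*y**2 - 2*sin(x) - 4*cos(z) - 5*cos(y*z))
(2*x*y + 3*x - 6*y*z + 5*z*sin(y*z) - 3*sin(z), -y**2 - 3*y*sin(y*z) + 20*z**3 + 2*exp(x + z) + 2*cos(x), 3*z*(sin(y*z) - 1))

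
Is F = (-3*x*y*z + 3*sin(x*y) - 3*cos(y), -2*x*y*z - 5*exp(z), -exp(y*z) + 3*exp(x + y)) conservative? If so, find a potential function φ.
No, ∇×F = (2*x*y - z*exp(y*z) + 5*exp(z) + 3*exp(x + y), -3*x*y - 3*exp(x + y), 3*x*z - 3*x*cos(x*y) - 2*y*z - 3*sin(y)) ≠ 0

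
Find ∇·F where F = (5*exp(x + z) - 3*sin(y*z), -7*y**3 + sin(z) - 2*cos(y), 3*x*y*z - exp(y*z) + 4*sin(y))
3*x*y - 21*y**2 - y*exp(y*z) + 5*exp(x + z) + 2*sin(y)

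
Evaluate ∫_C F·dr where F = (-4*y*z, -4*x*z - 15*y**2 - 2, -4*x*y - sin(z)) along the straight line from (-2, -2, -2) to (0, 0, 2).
-76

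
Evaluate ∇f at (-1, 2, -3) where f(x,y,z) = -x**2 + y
(2, 1, 0)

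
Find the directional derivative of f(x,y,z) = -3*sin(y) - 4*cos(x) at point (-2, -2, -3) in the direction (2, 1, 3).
-sqrt(14)*(3*cos(2) + 8*sin(2))/14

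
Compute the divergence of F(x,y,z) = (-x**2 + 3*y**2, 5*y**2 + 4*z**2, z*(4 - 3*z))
-2*x + 10*y - 6*z + 4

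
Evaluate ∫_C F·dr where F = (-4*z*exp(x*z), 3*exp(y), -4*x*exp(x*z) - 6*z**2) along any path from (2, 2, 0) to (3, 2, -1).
6 - 4*exp(-3)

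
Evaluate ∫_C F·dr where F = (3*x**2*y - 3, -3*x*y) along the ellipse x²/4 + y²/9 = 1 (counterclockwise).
-18*pi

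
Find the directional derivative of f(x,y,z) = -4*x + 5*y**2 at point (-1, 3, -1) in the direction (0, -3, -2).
-90*sqrt(13)/13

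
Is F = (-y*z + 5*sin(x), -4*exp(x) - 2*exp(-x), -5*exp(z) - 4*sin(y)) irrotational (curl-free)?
No, ∇×F = (-4*cos(y), -y, z - 4*exp(x) + 2*exp(-x))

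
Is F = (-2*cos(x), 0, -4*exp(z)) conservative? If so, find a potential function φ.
Yes, F is conservative. φ = -4*exp(z) - 2*sin(x)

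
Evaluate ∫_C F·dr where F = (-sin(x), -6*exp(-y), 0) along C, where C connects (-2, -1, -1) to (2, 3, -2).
6*(1 - exp(4))*exp(-3)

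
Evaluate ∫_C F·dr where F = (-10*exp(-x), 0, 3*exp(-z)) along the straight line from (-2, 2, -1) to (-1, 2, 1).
((13 - 10*E)*exp(2) - 3)*exp(-1)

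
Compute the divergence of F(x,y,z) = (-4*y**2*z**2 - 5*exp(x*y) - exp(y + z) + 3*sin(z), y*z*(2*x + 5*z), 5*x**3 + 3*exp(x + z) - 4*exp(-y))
-5*y*exp(x*y) + z*(2*x + 5*z) + 3*exp(x + z)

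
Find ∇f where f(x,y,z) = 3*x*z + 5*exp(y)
(3*z, 5*exp(y), 3*x)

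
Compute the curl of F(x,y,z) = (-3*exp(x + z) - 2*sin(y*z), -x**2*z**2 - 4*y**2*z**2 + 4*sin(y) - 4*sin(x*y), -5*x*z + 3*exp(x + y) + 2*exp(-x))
(2*x**2*z + 8*y**2*z + 3*exp(x + y), ((-2*y*cos(y*z) + 5*z - 3*exp(x + y) - 3*exp(x + z))*exp(x) + 2)*exp(-x), -2*x*z**2 - 4*y*cos(x*y) + 2*z*cos(y*z))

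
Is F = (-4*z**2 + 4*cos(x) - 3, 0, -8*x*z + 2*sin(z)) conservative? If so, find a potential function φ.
Yes, F is conservative. φ = -4*x*z**2 - 3*x + 4*sin(x) - 2*cos(z)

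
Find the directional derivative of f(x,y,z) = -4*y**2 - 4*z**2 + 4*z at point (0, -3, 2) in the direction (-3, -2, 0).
-48*sqrt(13)/13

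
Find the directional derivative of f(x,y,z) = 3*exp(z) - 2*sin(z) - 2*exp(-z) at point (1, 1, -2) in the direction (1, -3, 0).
0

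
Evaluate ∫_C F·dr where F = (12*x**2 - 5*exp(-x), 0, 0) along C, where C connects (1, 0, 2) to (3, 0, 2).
-5*exp(-1) + 5*exp(-3) + 104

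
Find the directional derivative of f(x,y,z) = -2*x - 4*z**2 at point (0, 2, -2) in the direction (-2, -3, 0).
4*sqrt(13)/13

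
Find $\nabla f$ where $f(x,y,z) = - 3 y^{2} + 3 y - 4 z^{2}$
(0, 3 - 6*y, -8*z)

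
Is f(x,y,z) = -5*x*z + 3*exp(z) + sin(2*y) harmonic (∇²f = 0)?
No, ∇²f = 3*exp(z) - 4*sin(2*y)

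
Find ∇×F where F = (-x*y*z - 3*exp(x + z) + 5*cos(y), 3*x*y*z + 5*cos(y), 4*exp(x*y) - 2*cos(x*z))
(x*(-3*y + 4*exp(x*y)), -x*y - 4*y*exp(x*y) - 2*z*sin(x*z) - 3*exp(x + z), x*z + 3*y*z + 5*sin(y))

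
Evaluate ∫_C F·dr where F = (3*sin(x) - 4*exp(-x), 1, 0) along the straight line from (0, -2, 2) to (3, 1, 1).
4*exp(-3) + 2 - 3*cos(3)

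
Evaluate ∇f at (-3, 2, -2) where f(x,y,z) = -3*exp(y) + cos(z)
(0, -3*exp(2), sin(2))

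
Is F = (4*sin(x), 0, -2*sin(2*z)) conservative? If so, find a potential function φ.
Yes, F is conservative. φ = -4*cos(x) + cos(2*z)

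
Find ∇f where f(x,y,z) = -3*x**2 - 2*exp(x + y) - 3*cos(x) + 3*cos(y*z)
(-6*x - 2*exp(x + y) + 3*sin(x), -3*z*sin(y*z) - 2*exp(x + y), -3*y*sin(y*z))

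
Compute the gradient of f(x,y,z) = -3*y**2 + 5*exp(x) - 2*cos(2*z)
(5*exp(x), -6*y, 4*sin(2*z))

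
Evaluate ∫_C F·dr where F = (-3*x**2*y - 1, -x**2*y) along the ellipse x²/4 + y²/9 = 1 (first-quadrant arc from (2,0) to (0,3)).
-7 + 9*pi/2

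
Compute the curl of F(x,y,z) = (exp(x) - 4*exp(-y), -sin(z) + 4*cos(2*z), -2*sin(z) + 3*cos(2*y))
(-6*sin(2*y) + 8*sin(2*z) + cos(z), 0, -4*exp(-y))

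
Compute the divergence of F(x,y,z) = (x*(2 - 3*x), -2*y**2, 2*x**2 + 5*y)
-6*x - 4*y + 2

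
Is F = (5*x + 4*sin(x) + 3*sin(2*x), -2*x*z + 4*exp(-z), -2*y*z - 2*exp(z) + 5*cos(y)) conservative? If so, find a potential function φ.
No, ∇×F = (2*x - 2*z - 5*sin(y) + 4*exp(-z), 0, -2*z) ≠ 0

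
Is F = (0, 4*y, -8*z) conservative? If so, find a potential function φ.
Yes, F is conservative. φ = 2*y**2 - 4*z**2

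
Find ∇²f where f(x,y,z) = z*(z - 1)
2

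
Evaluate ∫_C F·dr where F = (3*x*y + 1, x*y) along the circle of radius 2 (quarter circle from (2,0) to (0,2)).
-22/3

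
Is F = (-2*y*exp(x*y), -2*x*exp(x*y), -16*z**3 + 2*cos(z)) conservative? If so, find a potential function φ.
Yes, F is conservative. φ = -4*z**4 - 2*exp(x*y) + 2*sin(z)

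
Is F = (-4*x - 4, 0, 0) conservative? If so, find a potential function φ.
Yes, F is conservative. φ = 2*x*(-x - 2)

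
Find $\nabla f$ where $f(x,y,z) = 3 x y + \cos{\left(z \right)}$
(3*y, 3*x, -sin(z))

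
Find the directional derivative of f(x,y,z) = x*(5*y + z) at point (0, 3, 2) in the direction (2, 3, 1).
17*sqrt(14)/7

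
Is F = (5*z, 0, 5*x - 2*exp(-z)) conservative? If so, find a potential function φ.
Yes, F is conservative. φ = 5*x*z + 2*exp(-z)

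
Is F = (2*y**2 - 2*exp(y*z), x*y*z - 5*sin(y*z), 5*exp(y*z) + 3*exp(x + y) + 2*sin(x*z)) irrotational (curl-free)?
No, ∇×F = (-x*y + 5*y*cos(y*z) + 5*z*exp(y*z) + 3*exp(x + y), -2*y*exp(y*z) - 2*z*cos(x*z) - 3*exp(x + y), y*z - 4*y + 2*z*exp(y*z))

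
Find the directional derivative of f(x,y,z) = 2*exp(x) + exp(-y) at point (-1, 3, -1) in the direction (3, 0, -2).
6*sqrt(13)*exp(-1)/13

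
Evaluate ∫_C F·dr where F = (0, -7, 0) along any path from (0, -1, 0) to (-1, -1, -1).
0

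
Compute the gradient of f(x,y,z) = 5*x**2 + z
(10*x, 0, 1)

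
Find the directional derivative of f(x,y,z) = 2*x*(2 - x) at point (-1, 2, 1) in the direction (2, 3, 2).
16*sqrt(17)/17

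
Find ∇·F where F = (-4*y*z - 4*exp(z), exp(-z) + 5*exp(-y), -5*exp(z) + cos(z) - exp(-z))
-5*exp(z) - sin(z) + exp(-z) - 5*exp(-y)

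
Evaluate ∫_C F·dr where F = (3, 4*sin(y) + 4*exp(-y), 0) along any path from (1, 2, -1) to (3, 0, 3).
-2 + 4*cos(2) + 4*exp(-2)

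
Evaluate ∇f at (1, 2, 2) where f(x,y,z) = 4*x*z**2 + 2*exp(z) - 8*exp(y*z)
(16, -16*exp(4), -16*exp(4) + 2*exp(2) + 16)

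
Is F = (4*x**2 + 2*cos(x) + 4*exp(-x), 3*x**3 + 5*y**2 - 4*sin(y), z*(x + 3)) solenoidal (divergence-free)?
No, ∇·F = 9*x + 10*y - 2*sin(x) - 4*cos(y) + 3 - 4*exp(-x)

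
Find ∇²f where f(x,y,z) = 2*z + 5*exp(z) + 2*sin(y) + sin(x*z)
-x**2*sin(x*z) - z**2*sin(x*z) + 5*exp(z) - 2*sin(y)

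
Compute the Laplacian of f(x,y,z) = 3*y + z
0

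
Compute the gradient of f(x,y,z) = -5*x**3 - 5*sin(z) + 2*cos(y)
(-15*x**2, -2*sin(y), -5*cos(z))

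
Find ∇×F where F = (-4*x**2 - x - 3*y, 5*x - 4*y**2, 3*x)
(0, -3, 8)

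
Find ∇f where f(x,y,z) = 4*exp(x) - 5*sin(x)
(4*exp(x) - 5*cos(x), 0, 0)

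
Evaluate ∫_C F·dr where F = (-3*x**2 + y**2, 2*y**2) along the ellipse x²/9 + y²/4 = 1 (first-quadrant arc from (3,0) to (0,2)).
73/3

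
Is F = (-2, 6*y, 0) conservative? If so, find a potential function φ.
Yes, F is conservative. φ = -2*x + 3*y**2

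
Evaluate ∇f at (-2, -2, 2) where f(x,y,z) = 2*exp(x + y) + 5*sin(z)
(2*exp(-4), 2*exp(-4), 5*cos(2))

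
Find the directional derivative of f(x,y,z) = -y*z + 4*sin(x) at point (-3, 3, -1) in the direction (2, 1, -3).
sqrt(14)*(4*cos(3) + 5)/7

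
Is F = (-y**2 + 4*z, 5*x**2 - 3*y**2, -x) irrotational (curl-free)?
No, ∇×F = (0, 5, 10*x + 2*y)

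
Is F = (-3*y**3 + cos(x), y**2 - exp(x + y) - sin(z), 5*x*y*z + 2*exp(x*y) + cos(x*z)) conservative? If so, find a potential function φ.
No, ∇×F = (5*x*z + 2*x*exp(x*y) + cos(z), -5*y*z - 2*y*exp(x*y) + z*sin(x*z), 9*y**2 - exp(x + y)) ≠ 0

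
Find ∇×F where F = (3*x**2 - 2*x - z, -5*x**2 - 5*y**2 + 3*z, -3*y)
(-6, -1, -10*x)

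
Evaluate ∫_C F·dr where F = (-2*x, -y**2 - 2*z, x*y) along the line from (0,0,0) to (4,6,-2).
-92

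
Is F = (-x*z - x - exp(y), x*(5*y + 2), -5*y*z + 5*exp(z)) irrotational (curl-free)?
No, ∇×F = (-5*z, -x, 5*y + exp(y) + 2)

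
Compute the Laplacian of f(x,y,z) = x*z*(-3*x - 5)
-6*z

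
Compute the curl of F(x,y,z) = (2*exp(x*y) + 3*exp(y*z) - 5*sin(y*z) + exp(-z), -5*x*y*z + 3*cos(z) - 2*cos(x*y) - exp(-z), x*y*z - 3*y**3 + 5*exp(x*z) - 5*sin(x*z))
(5*x*y + x*z - 9*y**2 + 3*sin(z) - exp(-z), -y*z + 3*y*exp(y*z) - 5*y*cos(y*z) - 5*z*exp(x*z) + 5*z*cos(x*z) - exp(-z), -2*x*exp(x*y) - 5*y*z + 2*y*sin(x*y) - 3*z*exp(y*z) + 5*z*cos(y*z))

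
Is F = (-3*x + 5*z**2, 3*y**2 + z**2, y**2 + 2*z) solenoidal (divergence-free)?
No, ∇·F = 6*y - 1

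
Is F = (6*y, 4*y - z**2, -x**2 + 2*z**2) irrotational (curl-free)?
No, ∇×F = (2*z, 2*x, -6)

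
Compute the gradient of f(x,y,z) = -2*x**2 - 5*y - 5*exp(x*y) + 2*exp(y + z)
(-4*x - 5*y*exp(x*y), -5*x*exp(x*y) + 2*exp(y + z) - 5, 2*exp(y + z))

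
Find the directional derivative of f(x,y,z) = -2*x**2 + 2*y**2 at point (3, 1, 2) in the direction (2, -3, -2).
-36*sqrt(17)/17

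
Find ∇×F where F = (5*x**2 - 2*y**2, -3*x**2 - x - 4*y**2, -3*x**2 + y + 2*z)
(1, 6*x, -6*x + 4*y - 1)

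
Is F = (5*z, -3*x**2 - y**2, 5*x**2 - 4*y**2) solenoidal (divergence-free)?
No, ∇·F = -2*y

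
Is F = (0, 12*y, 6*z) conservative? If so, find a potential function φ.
Yes, F is conservative. φ = 6*y**2 + 3*z**2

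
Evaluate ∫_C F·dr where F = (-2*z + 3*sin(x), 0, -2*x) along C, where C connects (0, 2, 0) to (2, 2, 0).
3 - 3*cos(2)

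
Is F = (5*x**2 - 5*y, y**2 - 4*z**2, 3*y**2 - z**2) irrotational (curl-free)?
No, ∇×F = (6*y + 8*z, 0, 5)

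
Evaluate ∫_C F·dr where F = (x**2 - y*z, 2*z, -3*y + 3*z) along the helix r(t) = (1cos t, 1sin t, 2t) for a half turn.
-62/3 + 13*pi**2/2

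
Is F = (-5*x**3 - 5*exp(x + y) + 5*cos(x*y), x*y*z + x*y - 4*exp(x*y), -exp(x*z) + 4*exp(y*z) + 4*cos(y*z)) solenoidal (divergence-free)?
No, ∇·F = -15*x**2 + x*z - 4*x*exp(x*y) - x*exp(x*z) + x + 4*y*exp(y*z) - 5*y*sin(x*y) - 4*y*sin(y*z) - 5*exp(x + y)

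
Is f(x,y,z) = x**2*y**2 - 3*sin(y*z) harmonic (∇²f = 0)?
No, ∇²f = 2*x**2 + 3*y**2*sin(y*z) + 2*y**2 + 3*z**2*sin(y*z)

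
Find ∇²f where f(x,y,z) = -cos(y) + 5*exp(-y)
cos(y) + 5*exp(-y)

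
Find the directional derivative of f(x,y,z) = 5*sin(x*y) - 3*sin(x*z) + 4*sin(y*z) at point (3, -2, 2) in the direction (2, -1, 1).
-4*sqrt(6)*(2*cos(4) + 7*cos(6))/3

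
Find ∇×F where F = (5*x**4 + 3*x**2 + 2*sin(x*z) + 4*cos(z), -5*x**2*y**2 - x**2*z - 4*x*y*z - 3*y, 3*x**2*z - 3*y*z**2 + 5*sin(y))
(x**2 + 4*x*y - 3*z**2 + 5*cos(y), -6*x*z + 2*x*cos(x*z) - 4*sin(z), -10*x*y**2 - 2*x*z - 4*y*z)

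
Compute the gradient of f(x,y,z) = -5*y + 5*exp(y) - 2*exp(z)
(0, 5*exp(y) - 5, -2*exp(z))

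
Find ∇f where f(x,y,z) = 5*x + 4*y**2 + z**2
(5, 8*y, 2*z)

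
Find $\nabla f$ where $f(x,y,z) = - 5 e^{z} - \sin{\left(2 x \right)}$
(-2*cos(2*x), 0, -5*exp(z))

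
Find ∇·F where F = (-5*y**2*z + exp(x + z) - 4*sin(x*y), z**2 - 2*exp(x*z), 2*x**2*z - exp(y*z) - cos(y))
2*x**2 - y*exp(y*z) - 4*y*cos(x*y) + exp(x + z)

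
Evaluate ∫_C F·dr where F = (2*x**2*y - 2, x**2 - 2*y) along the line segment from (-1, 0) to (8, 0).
-18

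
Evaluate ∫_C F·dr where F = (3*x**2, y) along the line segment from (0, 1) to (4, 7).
88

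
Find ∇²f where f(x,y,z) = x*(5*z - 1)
0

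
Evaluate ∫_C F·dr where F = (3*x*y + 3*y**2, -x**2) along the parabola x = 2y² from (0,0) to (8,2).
176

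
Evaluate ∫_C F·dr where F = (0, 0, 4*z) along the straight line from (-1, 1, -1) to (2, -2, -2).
6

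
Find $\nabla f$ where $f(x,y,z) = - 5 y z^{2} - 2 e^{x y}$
(-2*y*exp(x*y), -2*x*exp(x*y) - 5*z**2, -10*y*z)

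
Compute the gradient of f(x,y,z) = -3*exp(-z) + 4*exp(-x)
(-4*exp(-x), 0, 3*exp(-z))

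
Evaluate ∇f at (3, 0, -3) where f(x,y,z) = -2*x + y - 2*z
(-2, 1, -2)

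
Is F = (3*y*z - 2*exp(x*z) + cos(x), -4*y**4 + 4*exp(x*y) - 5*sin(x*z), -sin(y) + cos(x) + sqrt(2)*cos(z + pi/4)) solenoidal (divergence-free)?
No, ∇·F = 4*x*exp(x*y) - 16*y**3 - 2*z*exp(x*z) - sin(x) - sqrt(2)*sin(z + pi/4)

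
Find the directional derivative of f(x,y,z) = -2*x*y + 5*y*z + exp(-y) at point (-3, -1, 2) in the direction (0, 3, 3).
sqrt(2)*(11 - E)/2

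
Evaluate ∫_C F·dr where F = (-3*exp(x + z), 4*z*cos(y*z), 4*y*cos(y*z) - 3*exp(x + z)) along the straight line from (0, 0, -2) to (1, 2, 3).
-3*exp(4) + 4*sin(6) + 3*exp(-2)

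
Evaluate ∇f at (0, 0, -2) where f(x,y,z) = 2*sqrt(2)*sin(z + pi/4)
(0, 0, 2*sqrt(2)*sin(pi/4 + 2))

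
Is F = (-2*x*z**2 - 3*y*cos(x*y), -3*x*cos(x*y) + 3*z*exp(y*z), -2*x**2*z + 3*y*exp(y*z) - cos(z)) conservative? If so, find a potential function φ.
Yes, F is conservative. φ = -x**2*z**2 + 3*exp(y*z) - sin(z) - 3*sin(x*y)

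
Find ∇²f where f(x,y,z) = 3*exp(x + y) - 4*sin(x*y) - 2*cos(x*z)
4*x**2*sin(x*y) + 2*x**2*cos(x*z) + 4*y**2*sin(x*y) + 2*z**2*cos(x*z) + 6*exp(x + y)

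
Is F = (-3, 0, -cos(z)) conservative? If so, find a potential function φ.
Yes, F is conservative. φ = -3*x - sin(z)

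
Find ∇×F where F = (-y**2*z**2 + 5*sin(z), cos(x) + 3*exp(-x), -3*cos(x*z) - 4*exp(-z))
(0, -2*y**2*z - 3*z*sin(x*z) + 5*cos(z), 2*y*z**2 - sin(x) - 3*exp(-x))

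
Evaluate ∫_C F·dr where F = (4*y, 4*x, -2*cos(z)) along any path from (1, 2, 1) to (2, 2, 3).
-2*sin(3) + 2*sin(1) + 8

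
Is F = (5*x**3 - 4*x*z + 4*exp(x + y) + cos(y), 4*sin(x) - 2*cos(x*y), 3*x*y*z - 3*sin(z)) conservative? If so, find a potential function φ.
No, ∇×F = (3*x*z, -4*x - 3*y*z, 2*y*sin(x*y) - 4*exp(x + y) + sin(y) + 4*cos(x)) ≠ 0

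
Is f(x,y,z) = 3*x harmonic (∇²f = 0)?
Yes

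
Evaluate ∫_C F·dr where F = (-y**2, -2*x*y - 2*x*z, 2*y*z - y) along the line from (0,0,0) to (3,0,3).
0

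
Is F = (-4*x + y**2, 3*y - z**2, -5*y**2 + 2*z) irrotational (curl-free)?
No, ∇×F = (-10*y + 2*z, 0, -2*y)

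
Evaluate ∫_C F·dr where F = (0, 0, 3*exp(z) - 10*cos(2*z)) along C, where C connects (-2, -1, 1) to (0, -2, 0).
-3*E + 3 + 5*sin(2)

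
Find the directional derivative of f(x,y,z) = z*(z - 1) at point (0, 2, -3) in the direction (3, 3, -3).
7*sqrt(3)/3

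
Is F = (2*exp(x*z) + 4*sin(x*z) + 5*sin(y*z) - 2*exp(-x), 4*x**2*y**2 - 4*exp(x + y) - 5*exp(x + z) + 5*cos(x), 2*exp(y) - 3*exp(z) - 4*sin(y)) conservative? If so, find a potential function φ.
No, ∇×F = (2*exp(y) + 5*exp(x + z) - 4*cos(y), 2*x*exp(x*z) + 4*x*cos(x*z) + 5*y*cos(y*z), 8*x*y**2 - 5*z*cos(y*z) - 4*exp(x + y) - 5*exp(x + z) - 5*sin(x)) ≠ 0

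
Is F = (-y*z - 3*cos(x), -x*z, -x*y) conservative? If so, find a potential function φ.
Yes, F is conservative. φ = -x*y*z - 3*sin(x)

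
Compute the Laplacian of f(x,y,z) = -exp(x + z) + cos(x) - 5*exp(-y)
-2*exp(x + z) - cos(x) - 5*exp(-y)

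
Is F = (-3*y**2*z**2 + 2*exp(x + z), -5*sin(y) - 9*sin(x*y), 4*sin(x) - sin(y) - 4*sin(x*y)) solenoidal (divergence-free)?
No, ∇·F = -9*x*cos(x*y) + 2*exp(x + z) - 5*cos(y)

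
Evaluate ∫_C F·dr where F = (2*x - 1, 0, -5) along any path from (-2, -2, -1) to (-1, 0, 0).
-9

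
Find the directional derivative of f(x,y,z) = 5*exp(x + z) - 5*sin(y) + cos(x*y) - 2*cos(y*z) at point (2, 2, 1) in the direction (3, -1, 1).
sqrt(11)*(5*cos(2) + 2*sin(2) - 4*sin(4) + 20*exp(3))/11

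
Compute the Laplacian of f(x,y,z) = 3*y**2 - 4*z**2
-2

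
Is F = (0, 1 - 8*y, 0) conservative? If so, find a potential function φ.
Yes, F is conservative. φ = y*(1 - 4*y)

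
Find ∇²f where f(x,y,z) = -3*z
0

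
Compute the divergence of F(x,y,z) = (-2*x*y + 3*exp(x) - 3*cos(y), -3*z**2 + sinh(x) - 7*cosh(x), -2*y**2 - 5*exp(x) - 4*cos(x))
-2*y + 3*exp(x)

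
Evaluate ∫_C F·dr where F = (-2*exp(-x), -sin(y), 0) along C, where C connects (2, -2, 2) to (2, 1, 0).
-cos(2) + cos(1)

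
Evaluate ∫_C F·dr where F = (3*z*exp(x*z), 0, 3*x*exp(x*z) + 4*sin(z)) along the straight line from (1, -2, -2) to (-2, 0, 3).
4*cos(2) - 3*exp(-2) + 3*exp(-6) - 4*cos(3)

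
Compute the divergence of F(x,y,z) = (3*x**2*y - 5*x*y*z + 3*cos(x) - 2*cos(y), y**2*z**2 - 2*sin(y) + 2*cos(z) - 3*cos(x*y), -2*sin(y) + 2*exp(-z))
6*x*y + 3*x*sin(x*y) + 2*y*z**2 - 5*y*z - 3*sin(x) - 2*cos(y) - 2*exp(-z)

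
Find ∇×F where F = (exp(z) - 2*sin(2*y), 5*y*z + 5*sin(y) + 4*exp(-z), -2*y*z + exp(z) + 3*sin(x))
(-5*y - 2*z + 4*exp(-z), exp(z) - 3*cos(x), 4*cos(2*y))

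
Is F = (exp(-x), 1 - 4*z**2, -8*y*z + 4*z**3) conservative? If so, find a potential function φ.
Yes, F is conservative. φ = -4*y*z**2 + y + z**4 - exp(-x)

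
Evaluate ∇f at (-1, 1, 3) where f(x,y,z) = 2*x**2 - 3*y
(-4, -3, 0)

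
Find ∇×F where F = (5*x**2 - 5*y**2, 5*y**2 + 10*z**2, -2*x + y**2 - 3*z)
(2*y - 20*z, 2, 10*y)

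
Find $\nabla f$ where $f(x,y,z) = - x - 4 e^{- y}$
(-1, 4*exp(-y), 0)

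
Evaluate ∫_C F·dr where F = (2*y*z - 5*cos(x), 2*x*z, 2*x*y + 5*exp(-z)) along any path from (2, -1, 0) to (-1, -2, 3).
-5*exp(-3) + 5*sin(1) + 5*sin(2) + 17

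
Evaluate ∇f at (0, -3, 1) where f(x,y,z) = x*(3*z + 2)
(5, 0, 0)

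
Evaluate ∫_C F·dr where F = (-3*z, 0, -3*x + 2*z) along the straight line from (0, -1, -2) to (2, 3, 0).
-4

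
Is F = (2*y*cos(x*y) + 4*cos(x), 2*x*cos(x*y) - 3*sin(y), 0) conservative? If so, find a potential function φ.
Yes, F is conservative. φ = 4*sin(x) + 2*sin(x*y) + 3*cos(y)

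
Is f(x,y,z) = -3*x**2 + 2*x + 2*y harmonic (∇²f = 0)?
No, ∇²f = -6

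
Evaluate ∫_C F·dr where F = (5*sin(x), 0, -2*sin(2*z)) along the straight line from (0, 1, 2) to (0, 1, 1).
cos(2) - cos(4)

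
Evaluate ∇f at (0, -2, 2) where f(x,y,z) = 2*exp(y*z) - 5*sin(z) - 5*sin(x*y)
(10, 4*exp(-4), -4*exp(-4) - 5*cos(2))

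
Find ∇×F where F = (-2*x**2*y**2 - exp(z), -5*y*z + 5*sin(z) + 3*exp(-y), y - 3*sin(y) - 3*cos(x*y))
(3*x*sin(x*y) + 5*y - 3*cos(y) - 5*cos(z) + 1, -3*y*sin(x*y) - exp(z), 4*x**2*y)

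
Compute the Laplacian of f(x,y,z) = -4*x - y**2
-2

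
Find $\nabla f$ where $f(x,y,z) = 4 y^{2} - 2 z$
(0, 8*y, -2)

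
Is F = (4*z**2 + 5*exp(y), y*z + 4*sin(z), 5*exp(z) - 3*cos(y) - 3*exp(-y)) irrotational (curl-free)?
No, ∇×F = (-y + 3*sin(y) - 4*cos(z) + 3*exp(-y), 8*z, -5*exp(y))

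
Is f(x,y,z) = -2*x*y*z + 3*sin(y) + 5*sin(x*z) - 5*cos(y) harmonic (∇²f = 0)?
No, ∇²f = -5*x**2*sin(x*z) - 5*z**2*sin(x*z) - 3*sin(y) + 5*cos(y)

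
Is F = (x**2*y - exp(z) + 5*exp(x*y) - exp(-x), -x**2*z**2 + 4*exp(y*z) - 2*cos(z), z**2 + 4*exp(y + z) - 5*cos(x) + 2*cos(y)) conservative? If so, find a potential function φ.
No, ∇×F = (2*x**2*z - 4*y*exp(y*z) + 4*exp(y + z) - 2*sin(y) - 2*sin(z), -exp(z) - 5*sin(x), x*(-x - 2*z**2 - 5*exp(x*y))) ≠ 0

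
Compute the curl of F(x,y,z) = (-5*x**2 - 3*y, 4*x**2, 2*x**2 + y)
(1, -4*x, 8*x + 3)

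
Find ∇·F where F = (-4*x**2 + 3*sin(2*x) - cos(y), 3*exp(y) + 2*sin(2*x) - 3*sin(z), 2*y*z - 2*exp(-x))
-8*x + 2*y + 3*exp(y) + 6*cos(2*x)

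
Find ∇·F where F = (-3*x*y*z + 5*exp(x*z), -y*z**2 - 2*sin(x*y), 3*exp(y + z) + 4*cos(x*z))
-4*x*sin(x*z) - 2*x*cos(x*y) - 3*y*z - z**2 + 5*z*exp(x*z) + 3*exp(y + z)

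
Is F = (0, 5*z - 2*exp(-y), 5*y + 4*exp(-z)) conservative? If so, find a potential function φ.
Yes, F is conservative. φ = 5*y*z - 4*exp(-z) + 2*exp(-y)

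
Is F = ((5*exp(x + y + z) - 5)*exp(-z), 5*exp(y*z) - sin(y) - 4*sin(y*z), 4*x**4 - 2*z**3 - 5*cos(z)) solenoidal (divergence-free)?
No, ∇·F = -6*z**2 + 5*z*exp(y*z) - 4*z*cos(y*z) + 5*exp(x + y) + 5*sin(z) - cos(y)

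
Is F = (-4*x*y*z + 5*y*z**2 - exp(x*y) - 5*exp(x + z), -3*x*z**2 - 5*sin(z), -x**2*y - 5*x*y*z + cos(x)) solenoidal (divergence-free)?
No, ∇·F = -5*x*y - 4*y*z - y*exp(x*y) - 5*exp(x + z)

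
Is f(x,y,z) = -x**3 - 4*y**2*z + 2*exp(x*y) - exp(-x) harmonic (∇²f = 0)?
No, ∇²f = 2*x**2*exp(x*y) - 6*x + 2*y**2*exp(x*y) - 8*z - exp(-x)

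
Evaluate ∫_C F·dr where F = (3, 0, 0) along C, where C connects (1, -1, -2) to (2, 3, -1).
3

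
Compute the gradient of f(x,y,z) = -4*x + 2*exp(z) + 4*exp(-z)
(-4, 0, 2*exp(z) - 4*exp(-z))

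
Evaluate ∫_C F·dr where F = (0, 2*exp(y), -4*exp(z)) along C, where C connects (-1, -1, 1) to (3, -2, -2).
2*(-E - 1 + 2*exp(3))*exp(-2)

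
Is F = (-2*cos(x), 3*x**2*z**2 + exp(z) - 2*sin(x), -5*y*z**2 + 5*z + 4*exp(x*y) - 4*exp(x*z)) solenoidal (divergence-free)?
No, ∇·F = -4*x*exp(x*z) - 10*y*z + 2*sin(x) + 5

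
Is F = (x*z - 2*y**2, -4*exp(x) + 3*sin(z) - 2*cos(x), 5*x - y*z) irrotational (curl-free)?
No, ∇×F = (-z - 3*cos(z), x - 5, 4*y - 4*exp(x) + 2*sin(x))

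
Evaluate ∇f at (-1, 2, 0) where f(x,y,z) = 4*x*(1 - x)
(12, 0, 0)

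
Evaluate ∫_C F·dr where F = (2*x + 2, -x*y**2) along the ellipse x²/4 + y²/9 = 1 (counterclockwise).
-27*pi/2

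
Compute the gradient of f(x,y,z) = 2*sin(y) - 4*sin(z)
(0, 2*cos(y), -4*cos(z))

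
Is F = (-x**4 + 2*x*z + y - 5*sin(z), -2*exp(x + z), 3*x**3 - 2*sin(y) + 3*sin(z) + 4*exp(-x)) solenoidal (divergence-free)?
No, ∇·F = -4*x**3 + 2*z + 3*cos(z)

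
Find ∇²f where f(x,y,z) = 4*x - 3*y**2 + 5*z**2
4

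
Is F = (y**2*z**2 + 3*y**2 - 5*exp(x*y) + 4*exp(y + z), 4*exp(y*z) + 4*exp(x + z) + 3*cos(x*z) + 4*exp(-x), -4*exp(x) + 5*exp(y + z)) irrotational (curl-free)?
No, ∇×F = (3*x*sin(x*z) - 4*y*exp(y*z) - 4*exp(x + z) + 5*exp(y + z), 2*y**2*z + 4*exp(x) + 4*exp(y + z), ((5*x*exp(x*y) - 2*y*z**2 - 6*y - 3*z*sin(x*z) + 4*exp(x + z) - 4*exp(y + z))*exp(x) - 4)*exp(-x))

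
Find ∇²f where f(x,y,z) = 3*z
0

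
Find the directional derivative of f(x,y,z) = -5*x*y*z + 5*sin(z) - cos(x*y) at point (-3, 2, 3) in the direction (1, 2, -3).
sqrt(14)*(-30 + 4*sin(6) - 15*cos(3))/14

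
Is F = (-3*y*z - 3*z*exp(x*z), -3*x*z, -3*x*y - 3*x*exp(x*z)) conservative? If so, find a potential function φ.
Yes, F is conservative. φ = -3*x*y*z - 3*exp(x*z)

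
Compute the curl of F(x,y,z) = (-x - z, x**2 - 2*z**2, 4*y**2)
(8*y + 4*z, -1, 2*x)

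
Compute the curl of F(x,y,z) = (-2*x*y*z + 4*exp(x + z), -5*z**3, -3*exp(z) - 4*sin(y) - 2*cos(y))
(15*z**2 + 2*sin(y) - 4*cos(y), -2*x*y + 4*exp(x + z), 2*x*z)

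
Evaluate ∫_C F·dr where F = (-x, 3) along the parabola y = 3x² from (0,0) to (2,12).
34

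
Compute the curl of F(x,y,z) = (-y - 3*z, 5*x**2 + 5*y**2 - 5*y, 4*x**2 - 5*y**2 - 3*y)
(-10*y - 3, -8*x - 3, 10*x + 1)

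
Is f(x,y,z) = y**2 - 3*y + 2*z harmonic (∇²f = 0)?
No, ∇²f = 2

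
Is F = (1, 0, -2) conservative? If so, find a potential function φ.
Yes, F is conservative. φ = x - 2*z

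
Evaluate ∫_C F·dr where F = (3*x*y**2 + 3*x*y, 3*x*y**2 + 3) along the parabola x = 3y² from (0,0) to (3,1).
123/5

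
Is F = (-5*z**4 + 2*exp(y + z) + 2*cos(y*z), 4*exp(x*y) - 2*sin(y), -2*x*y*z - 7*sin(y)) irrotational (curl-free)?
No, ∇×F = (-2*x*z - 7*cos(y), 2*y*z - 2*y*sin(y*z) - 20*z**3 + 2*exp(y + z), 4*y*exp(x*y) + 2*z*sin(y*z) - 2*exp(y + z))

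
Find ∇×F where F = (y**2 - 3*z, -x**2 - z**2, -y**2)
(-2*y + 2*z, -3, -2*x - 2*y)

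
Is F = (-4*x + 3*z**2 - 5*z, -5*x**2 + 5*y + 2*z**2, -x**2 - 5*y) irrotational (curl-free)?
No, ∇×F = (-4*z - 5, 2*x + 6*z - 5, -10*x)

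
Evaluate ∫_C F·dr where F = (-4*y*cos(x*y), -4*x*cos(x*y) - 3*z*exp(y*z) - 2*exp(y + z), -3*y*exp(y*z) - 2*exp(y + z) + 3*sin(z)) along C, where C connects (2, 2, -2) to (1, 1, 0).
-2*E - 4 - 4*sin(1) + 4*sin(4) + 3*cos(2) + 3*exp(-4)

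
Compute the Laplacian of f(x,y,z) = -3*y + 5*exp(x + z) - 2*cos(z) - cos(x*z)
x**2*cos(x*z) + z**2*cos(x*z) + 10*exp(x + z) + 2*cos(z)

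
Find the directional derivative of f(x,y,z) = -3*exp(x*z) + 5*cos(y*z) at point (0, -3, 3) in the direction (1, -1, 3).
-3*sqrt(11)*(3 + 20*sin(9))/11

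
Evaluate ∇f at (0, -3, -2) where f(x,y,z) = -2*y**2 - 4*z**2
(0, 12, 16)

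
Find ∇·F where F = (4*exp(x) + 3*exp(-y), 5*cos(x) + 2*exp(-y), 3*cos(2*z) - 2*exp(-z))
4*exp(x) - 6*sin(2*z) + 2*exp(-z) - 2*exp(-y)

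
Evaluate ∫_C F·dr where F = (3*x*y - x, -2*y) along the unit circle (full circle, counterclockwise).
0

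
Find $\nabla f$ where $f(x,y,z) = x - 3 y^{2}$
(1, -6*y, 0)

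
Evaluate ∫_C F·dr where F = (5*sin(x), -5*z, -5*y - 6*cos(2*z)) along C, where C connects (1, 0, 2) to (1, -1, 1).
-3*sin(2) + 3*sin(4) + 5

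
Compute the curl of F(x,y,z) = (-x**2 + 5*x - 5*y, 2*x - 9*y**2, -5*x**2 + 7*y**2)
(14*y, 10*x, 7)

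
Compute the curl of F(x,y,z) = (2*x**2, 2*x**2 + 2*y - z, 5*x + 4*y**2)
(8*y + 1, -5, 4*x)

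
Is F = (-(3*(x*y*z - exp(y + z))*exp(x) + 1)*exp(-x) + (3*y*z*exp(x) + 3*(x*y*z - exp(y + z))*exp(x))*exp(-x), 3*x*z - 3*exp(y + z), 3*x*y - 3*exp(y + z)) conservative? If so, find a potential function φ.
Yes, F is conservative. φ = (3*(x*y*z - exp(y + z))*exp(x) + 1)*exp(-x)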